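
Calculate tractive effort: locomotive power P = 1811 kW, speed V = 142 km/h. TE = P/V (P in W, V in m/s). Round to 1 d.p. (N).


Convert: P = 1811 kW = 1811000 W
V = 142 / 3.6 = 39.4444 m/s
TE = 1811000 / 39.4444
TE = 45912.7 N

45912.7


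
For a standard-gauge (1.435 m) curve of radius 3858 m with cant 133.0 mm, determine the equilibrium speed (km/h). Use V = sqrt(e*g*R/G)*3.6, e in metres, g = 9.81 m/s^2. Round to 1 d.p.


Convert cant: e = 133.0 mm = 0.1330 m
V_ms = sqrt(0.1330 * 9.81 * 3858 / 1.435)
V_ms = sqrt(3507.768878) = 59.2264 m/s
V = 59.2264 * 3.6 = 213.2 km/h

213.2


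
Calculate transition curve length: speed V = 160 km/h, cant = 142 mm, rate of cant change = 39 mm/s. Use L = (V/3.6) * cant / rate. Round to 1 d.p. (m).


Convert speed: V = 160 / 3.6 = 44.4444 m/s
L = 44.4444 * 142 / 39
L = 6311.1111 / 39
L = 161.8 m

161.8


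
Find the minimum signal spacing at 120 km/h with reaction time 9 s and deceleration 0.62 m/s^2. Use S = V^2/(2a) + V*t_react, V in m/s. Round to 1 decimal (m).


V = 120 / 3.6 = 33.3333 m/s
Braking distance = 33.3333^2 / (2*0.62) = 896.0573 m
Sighting distance = 33.3333 * 9 = 300.0 m
S = 896.0573 + 300.0 = 1196.1 m

1196.1


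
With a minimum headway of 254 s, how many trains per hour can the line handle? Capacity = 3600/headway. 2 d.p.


Capacity = 3600 / headway
Capacity = 3600 / 254
Capacity = 14.17 trains/hour

14.17


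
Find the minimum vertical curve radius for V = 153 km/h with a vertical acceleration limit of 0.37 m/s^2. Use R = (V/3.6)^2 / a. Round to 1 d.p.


Convert speed: V = 153 / 3.6 = 42.5 m/s
V^2 = 1806.25 m^2/s^2
R_v = 1806.25 / 0.37
R_v = 4881.8 m

4881.8


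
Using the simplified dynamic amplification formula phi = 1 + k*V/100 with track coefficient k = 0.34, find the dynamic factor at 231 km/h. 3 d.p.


phi = 1 + k * V / 100
phi = 1 + 0.34 * 231 / 100
phi = 1 + 0.7854
phi = 1.785

1.785


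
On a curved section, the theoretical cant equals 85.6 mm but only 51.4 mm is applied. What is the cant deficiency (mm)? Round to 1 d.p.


Cant deficiency = equilibrium cant - actual cant
CD = 85.6 - 51.4
CD = 34.2 mm

34.2


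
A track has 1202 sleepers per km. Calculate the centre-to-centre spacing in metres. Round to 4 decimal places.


Spacing = 1000 m / number of sleepers
Spacing = 1000 / 1202
Spacing = 0.8319 m

0.8319


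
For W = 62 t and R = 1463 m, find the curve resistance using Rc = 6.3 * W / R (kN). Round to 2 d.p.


Rc = 6.3 * W / R
Rc = 6.3 * 62 / 1463
Rc = 390.6 / 1463
Rc = 0.27 kN

0.27


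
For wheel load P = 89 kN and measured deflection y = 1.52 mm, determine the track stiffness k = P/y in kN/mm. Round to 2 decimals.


Track stiffness k = P / y
k = 89 / 1.52
k = 58.55 kN/mm

58.55


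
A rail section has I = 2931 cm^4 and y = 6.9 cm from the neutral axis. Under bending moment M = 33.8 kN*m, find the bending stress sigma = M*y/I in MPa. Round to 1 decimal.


Convert units:
M = 33.8 kN*m = 33800000 N*mm
y = 6.9 cm = 69 mm
I = 2931 cm^4 = 29310000 mm^4
sigma = 33800000 * 69 / 29310000
sigma = 79.6 MPa

79.6


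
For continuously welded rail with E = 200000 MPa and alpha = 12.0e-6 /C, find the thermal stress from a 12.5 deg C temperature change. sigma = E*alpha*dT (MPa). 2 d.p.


sigma = E * alpha * dT
sigma = 200000 * 12.0e-6 * 12.5
sigma = 2.4 * 12.5
sigma = 30.00 MPa

30.00


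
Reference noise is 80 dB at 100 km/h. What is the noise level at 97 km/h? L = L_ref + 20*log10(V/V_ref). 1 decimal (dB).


V/V_ref = 97 / 100 = 0.97
log10(0.97) = -0.013228
20 * -0.013228 = -0.2646
L = 80 + -0.2646 = 79.7 dB

79.7


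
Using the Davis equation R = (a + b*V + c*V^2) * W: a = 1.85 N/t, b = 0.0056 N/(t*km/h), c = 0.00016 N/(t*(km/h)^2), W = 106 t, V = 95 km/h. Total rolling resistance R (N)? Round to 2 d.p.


b*V = 0.0056 * 95 = 0.532
c*V^2 = 0.00016 * 9025 = 1.444
R_per_t = 1.85 + 0.532 + 1.444 = 3.826 N/t
R_total = 3.826 * 106 = 405.56 N

405.56


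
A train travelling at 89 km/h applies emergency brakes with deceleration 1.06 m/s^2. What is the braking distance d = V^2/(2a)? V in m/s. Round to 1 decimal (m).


Convert speed: V = 89 / 3.6 = 24.7222 m/s
V^2 = 611.1883
d = 611.1883 / (2 * 1.06)
d = 611.1883 / 2.12
d = 288.3 m

288.3


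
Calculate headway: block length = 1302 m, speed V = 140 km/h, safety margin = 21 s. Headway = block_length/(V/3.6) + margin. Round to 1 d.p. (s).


V = 140 / 3.6 = 38.8889 m/s
Block traversal time = 1302 / 38.8889 = 33.48 s
Headway = 33.48 + 21
Headway = 54.5 s

54.5


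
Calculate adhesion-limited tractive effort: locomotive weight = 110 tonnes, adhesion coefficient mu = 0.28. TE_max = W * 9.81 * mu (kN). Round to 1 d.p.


TE_max = W * g * mu
TE_max = 110 * 9.81 * 0.28
TE_max = 1079.1 * 0.28
TE_max = 302.1 kN

302.1


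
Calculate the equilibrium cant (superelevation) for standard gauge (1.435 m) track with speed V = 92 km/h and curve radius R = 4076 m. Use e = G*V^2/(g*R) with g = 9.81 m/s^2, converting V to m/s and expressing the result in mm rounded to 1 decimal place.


Convert speed: V = 92 / 3.6 = 25.5556 m/s
Apply formula: e = 1.435 * 25.5556^2 / (9.81 * 4076)
e = 1.435 * 653.0864 / 39985.56
e = 0.023438 m = 23.4 mm

23.4


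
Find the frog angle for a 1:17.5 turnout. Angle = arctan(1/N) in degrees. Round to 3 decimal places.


1/N = 1/17.5 = 0.057143
angle = arctan(0.057143) = 0.057081 rad
angle = 0.057081 * 180/pi = 3.270 degrees

3.270


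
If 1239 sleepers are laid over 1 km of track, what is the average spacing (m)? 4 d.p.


Spacing = 1000 m / number of sleepers
Spacing = 1000 / 1239
Spacing = 0.8071 m

0.8071


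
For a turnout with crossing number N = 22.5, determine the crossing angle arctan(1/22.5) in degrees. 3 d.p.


1/N = 1/22.5 = 0.044444
angle = arctan(0.044444) = 0.044415 rad
angle = 0.044415 * 180/pi = 2.545 degrees

2.545


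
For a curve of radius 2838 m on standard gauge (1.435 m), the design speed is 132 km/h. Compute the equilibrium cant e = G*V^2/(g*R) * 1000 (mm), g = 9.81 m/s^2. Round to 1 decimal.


Convert speed: V = 132 / 3.6 = 36.6667 m/s
Apply formula: e = 1.435 * 36.6667^2 / (9.81 * 2838)
e = 1.435 * 1344.4444 / 27840.78
e = 0.069297 m = 69.3 mm

69.3


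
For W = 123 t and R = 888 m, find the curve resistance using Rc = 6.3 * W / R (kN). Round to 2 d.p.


Rc = 6.3 * W / R
Rc = 6.3 * 123 / 888
Rc = 774.9 / 888
Rc = 0.87 kN

0.87


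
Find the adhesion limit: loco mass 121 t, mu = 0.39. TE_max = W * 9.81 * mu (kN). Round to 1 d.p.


TE_max = W * g * mu
TE_max = 121 * 9.81 * 0.39
TE_max = 1187.01 * 0.39
TE_max = 462.9 kN

462.9


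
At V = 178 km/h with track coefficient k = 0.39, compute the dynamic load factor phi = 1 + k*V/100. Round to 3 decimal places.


phi = 1 + k * V / 100
phi = 1 + 0.39 * 178 / 100
phi = 1 + 0.6942
phi = 1.694

1.694


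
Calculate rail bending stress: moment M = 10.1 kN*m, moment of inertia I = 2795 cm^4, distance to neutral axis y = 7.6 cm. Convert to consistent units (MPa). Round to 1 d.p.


Convert units:
M = 10.1 kN*m = 10100000 N*mm
y = 7.6 cm = 76 mm
I = 2795 cm^4 = 27950000 mm^4
sigma = 10100000 * 76 / 27950000
sigma = 27.5 MPa

27.5


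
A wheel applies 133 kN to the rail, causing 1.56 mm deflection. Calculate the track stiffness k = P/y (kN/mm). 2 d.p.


Track stiffness k = P / y
k = 133 / 1.56
k = 85.26 kN/mm

85.26


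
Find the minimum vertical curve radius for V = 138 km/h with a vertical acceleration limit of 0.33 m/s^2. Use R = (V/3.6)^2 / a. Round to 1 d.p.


Convert speed: V = 138 / 3.6 = 38.3333 m/s
V^2 = 1469.4444 m^2/s^2
R_v = 1469.4444 / 0.33
R_v = 4452.9 m

4452.9


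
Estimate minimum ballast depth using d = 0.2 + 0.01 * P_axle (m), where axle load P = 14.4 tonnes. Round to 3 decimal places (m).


d = 0.2 + 0.01 * 14.4
d = 0.2 + 0.144
d = 0.344 m

0.344


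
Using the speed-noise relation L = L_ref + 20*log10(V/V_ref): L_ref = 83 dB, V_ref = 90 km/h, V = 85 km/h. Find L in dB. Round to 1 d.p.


V/V_ref = 85 / 90 = 0.944444
log10(0.944444) = -0.024824
20 * -0.024824 = -0.4965
L = 83 + -0.4965 = 82.5 dB

82.5


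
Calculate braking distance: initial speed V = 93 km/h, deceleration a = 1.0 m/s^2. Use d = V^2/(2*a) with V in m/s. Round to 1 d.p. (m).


Convert speed: V = 93 / 3.6 = 25.8333 m/s
V^2 = 667.3611
d = 667.3611 / (2 * 1.0)
d = 667.3611 / 2.0
d = 333.7 m

333.7


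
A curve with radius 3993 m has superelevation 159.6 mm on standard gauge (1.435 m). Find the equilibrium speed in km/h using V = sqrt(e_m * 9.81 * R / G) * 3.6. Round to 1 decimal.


Convert cant: e = 159.6 mm = 0.1596 m
V_ms = sqrt(0.1596 * 9.81 * 3993 / 1.435)
V_ms = sqrt(4356.616215) = 66.0047 m/s
V = 66.0047 * 3.6 = 237.6 km/h

237.6


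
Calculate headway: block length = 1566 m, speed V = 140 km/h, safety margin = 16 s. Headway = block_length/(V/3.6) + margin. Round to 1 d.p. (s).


V = 140 / 3.6 = 38.8889 m/s
Block traversal time = 1566 / 38.8889 = 40.2686 s
Headway = 40.2686 + 16
Headway = 56.3 s

56.3


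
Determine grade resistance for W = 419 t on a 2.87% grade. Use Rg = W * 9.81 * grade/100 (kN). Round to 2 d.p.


Rg = W * 9.81 * grade / 100
Rg = 419 * 9.81 * 2.87 / 100
Rg = 4110.39 * 0.0287
Rg = 117.97 kN

117.97


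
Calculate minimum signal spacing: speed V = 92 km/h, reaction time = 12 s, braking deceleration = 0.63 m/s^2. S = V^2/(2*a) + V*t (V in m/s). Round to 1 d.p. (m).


V = 92 / 3.6 = 25.5556 m/s
Braking distance = 25.5556^2 / (2*0.63) = 518.3226 m
Sighting distance = 25.5556 * 12 = 306.6667 m
S = 518.3226 + 306.6667 = 825.0 m

825.0


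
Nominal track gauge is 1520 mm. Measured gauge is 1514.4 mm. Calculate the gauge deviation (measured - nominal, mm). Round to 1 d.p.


Deviation = measured - nominal
Deviation = 1514.4 - 1520
Deviation = -5.6 mm

-5.6


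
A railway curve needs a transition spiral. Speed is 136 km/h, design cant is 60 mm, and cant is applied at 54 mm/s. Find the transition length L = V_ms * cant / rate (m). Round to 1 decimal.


Convert speed: V = 136 / 3.6 = 37.7778 m/s
L = 37.7778 * 60 / 54
L = 2266.6667 / 54
L = 42.0 m

42.0


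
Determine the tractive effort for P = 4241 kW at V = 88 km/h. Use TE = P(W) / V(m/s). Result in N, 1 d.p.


Convert: P = 4241 kW = 4241000 W
V = 88 / 3.6 = 24.4444 m/s
TE = 4241000 / 24.4444
TE = 173495.5 N

173495.5


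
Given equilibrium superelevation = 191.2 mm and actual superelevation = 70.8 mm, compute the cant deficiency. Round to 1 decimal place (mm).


Cant deficiency = equilibrium cant - actual cant
CD = 191.2 - 70.8
CD = 120.4 mm

120.4


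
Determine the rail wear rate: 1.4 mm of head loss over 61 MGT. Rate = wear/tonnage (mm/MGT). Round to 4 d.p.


Wear rate = total wear / cumulative tonnage
Rate = 1.4 / 61
Rate = 0.0230 mm/MGT

0.0230


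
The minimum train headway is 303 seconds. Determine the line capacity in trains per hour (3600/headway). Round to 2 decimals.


Capacity = 3600 / headway
Capacity = 3600 / 303
Capacity = 11.88 trains/hour

11.88


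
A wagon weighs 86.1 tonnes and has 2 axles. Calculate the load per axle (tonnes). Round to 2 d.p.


Load per axle = total weight / number of axles
Load = 86.1 / 2
Load = 43.05 tonnes

43.05


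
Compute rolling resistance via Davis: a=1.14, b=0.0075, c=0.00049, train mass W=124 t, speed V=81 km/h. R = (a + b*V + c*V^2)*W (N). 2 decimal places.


b*V = 0.0075 * 81 = 0.6075
c*V^2 = 0.00049 * 6561 = 3.21489
R_per_t = 1.14 + 0.6075 + 3.21489 = 4.96239 N/t
R_total = 4.96239 * 124 = 615.34 N

615.34


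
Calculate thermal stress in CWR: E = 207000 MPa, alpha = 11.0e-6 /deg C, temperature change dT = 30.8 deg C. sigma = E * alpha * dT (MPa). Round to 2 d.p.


sigma = E * alpha * dT
sigma = 207000 * 11.0e-6 * 30.8
sigma = 2.277 * 30.8
sigma = 70.13 MPa

70.13


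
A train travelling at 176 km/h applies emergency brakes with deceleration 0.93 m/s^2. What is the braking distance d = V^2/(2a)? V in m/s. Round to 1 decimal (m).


Convert speed: V = 176 / 3.6 = 48.8889 m/s
V^2 = 2390.1235
d = 2390.1235 / (2 * 0.93)
d = 2390.1235 / 1.86
d = 1285.0 m

1285.0


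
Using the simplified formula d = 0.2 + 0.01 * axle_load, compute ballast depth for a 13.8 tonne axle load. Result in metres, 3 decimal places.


d = 0.2 + 0.01 * 13.8
d = 0.2 + 0.138
d = 0.338 m

0.338


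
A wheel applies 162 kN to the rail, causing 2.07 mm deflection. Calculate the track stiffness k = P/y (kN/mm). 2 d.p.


Track stiffness k = P / y
k = 162 / 2.07
k = 78.26 kN/mm

78.26


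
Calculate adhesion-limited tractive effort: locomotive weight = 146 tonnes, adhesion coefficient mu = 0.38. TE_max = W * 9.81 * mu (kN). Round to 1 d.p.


TE_max = W * g * mu
TE_max = 146 * 9.81 * 0.38
TE_max = 1432.26 * 0.38
TE_max = 544.3 kN

544.3


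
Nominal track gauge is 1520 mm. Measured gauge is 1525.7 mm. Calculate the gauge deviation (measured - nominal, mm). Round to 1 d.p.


Deviation = measured - nominal
Deviation = 1525.7 - 1520
Deviation = 5.7 mm

5.7


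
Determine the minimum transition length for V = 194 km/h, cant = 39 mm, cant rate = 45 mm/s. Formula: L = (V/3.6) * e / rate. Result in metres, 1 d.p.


Convert speed: V = 194 / 3.6 = 53.8889 m/s
L = 53.8889 * 39 / 45
L = 2101.6667 / 45
L = 46.7 m

46.7


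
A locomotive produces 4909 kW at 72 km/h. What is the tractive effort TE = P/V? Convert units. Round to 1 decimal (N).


Convert: P = 4909 kW = 4909000 W
V = 72 / 3.6 = 20.0 m/s
TE = 4909000 / 20.0
TE = 245450.0 N

245450.0


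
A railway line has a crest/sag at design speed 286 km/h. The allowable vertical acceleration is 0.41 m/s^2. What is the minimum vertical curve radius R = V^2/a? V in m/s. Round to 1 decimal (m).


Convert speed: V = 286 / 3.6 = 79.4444 m/s
V^2 = 6311.4198 m^2/s^2
R_v = 6311.4198 / 0.41
R_v = 15393.7 m

15393.7


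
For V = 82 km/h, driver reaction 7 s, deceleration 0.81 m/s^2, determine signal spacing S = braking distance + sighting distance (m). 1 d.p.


V = 82 / 3.6 = 22.7778 m/s
Braking distance = 22.7778^2 / (2*0.81) = 320.2637 m
Sighting distance = 22.7778 * 7 = 159.4444 m
S = 320.2637 + 159.4444 = 479.7 m

479.7


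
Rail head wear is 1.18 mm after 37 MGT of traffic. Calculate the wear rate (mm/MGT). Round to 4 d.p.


Wear rate = total wear / cumulative tonnage
Rate = 1.18 / 37
Rate = 0.0319 mm/MGT

0.0319


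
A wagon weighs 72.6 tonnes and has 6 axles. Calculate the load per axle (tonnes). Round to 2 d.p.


Load per axle = total weight / number of axles
Load = 72.6 / 6
Load = 12.10 tonnes

12.10


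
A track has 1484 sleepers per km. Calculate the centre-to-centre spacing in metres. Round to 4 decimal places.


Spacing = 1000 m / number of sleepers
Spacing = 1000 / 1484
Spacing = 0.6739 m

0.6739


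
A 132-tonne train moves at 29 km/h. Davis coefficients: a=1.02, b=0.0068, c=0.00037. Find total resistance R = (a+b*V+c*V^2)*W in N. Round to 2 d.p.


b*V = 0.0068 * 29 = 0.1972
c*V^2 = 0.00037 * 841 = 0.31117
R_per_t = 1.02 + 0.1972 + 0.31117 = 1.52837 N/t
R_total = 1.52837 * 132 = 201.74 N

201.74


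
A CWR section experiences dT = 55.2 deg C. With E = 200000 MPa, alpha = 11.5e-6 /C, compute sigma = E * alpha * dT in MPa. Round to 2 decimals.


sigma = E * alpha * dT
sigma = 200000 * 11.5e-6 * 55.2
sigma = 2.3 * 55.2
sigma = 126.96 MPa

126.96


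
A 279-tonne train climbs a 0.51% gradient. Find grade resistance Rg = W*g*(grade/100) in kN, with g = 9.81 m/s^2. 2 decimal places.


Rg = W * 9.81 * grade / 100
Rg = 279 * 9.81 * 0.51 / 100
Rg = 2736.99 * 0.0051
Rg = 13.96 kN

13.96


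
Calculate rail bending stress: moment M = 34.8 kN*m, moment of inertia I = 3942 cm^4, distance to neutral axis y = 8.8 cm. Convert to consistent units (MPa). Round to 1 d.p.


Convert units:
M = 34.8 kN*m = 34800000 N*mm
y = 8.8 cm = 88 mm
I = 3942 cm^4 = 39420000 mm^4
sigma = 34800000 * 88 / 39420000
sigma = 77.7 MPa

77.7


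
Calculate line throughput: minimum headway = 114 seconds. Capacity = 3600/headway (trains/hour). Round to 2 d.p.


Capacity = 3600 / headway
Capacity = 3600 / 114
Capacity = 31.58 trains/hour

31.58


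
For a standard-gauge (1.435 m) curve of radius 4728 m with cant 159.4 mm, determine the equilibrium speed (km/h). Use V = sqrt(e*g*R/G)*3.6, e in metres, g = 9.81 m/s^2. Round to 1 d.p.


Convert cant: e = 159.4 mm = 0.1594 m
V_ms = sqrt(0.1594 * 9.81 * 4728 / 1.435)
V_ms = sqrt(5152.083479) = 71.778 m/s
V = 71.778 * 3.6 = 258.4 km/h

258.4


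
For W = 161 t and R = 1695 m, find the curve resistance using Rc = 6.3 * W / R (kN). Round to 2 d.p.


Rc = 6.3 * W / R
Rc = 6.3 * 161 / 1695
Rc = 1014.3 / 1695
Rc = 0.60 kN

0.60


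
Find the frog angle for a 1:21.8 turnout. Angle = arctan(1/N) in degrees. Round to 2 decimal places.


1/N = 1/21.8 = 0.045872
angle = arctan(0.045872) = 0.045839 rad
angle = 0.045839 * 180/pi = 2.63 degrees

2.63


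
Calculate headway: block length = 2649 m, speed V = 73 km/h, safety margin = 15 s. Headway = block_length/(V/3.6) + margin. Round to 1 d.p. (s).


V = 73 / 3.6 = 20.2778 m/s
Block traversal time = 2649 / 20.2778 = 130.6356 s
Headway = 130.6356 + 15
Headway = 145.6 s

145.6


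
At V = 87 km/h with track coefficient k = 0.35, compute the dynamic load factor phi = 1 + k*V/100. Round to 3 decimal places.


phi = 1 + k * V / 100
phi = 1 + 0.35 * 87 / 100
phi = 1 + 0.3045
phi = 1.305

1.305


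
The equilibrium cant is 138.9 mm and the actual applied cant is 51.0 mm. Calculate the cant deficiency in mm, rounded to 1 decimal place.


Cant deficiency = equilibrium cant - actual cant
CD = 138.9 - 51.0
CD = 87.9 mm

87.9


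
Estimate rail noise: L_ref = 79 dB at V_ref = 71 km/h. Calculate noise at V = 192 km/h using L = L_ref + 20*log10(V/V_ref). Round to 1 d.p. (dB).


V/V_ref = 192 / 71 = 2.704225
log10(2.704225) = 0.432043
20 * 0.432043 = 8.6409
L = 79 + 8.6409 = 87.6 dB

87.6


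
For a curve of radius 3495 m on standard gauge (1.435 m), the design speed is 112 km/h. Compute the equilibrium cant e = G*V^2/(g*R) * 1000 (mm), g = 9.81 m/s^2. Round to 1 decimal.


Convert speed: V = 112 / 3.6 = 31.1111 m/s
Apply formula: e = 1.435 * 31.1111^2 / (9.81 * 3495)
e = 1.435 * 967.9012 / 34285.95
e = 0.04051 m = 40.5 mm

40.5


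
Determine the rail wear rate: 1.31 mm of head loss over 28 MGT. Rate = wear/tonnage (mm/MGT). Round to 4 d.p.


Wear rate = total wear / cumulative tonnage
Rate = 1.31 / 28
Rate = 0.0468 mm/MGT

0.0468


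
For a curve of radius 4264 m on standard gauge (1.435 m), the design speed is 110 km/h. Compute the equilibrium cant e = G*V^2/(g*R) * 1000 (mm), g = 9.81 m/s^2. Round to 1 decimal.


Convert speed: V = 110 / 3.6 = 30.5556 m/s
Apply formula: e = 1.435 * 30.5556^2 / (9.81 * 4264)
e = 1.435 * 933.642 / 41829.84
e = 0.032029 m = 32.0 mm

32.0


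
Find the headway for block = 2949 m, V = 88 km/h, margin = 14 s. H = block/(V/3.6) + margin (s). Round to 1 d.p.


V = 88 / 3.6 = 24.4444 m/s
Block traversal time = 2949 / 24.4444 = 120.6409 s
Headway = 120.6409 + 14
Headway = 134.6 s

134.6


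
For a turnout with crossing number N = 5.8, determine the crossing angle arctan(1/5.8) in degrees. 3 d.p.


1/N = 1/5.8 = 0.172414
angle = arctan(0.172414) = 0.170735 rad
angle = 0.170735 * 180/pi = 9.782 degrees

9.782


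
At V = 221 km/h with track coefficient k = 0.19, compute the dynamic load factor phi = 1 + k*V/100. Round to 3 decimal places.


phi = 1 + k * V / 100
phi = 1 + 0.19 * 221 / 100
phi = 1 + 0.4199
phi = 1.420

1.420


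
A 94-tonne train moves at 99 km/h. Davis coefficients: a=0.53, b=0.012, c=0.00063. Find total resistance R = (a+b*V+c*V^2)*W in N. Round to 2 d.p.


b*V = 0.012 * 99 = 1.188
c*V^2 = 0.00063 * 9801 = 6.17463
R_per_t = 0.53 + 1.188 + 6.17463 = 7.89263 N/t
R_total = 7.89263 * 94 = 741.91 N

741.91


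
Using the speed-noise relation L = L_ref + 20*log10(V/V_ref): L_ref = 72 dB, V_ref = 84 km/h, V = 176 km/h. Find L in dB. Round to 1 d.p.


V/V_ref = 176 / 84 = 2.095238
log10(2.095238) = 0.321233
20 * 0.321233 = 6.4247
L = 72 + 6.4247 = 78.4 dB

78.4


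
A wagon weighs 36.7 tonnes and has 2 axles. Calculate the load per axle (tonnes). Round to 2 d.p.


Load per axle = total weight / number of axles
Load = 36.7 / 2
Load = 18.35 tonnes

18.35


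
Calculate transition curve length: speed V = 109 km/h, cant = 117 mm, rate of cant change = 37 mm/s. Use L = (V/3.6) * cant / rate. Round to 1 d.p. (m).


Convert speed: V = 109 / 3.6 = 30.2778 m/s
L = 30.2778 * 117 / 37
L = 3542.5 / 37
L = 95.7 m

95.7


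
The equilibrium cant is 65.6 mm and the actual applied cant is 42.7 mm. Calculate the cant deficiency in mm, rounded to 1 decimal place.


Cant deficiency = equilibrium cant - actual cant
CD = 65.6 - 42.7
CD = 22.9 mm

22.9


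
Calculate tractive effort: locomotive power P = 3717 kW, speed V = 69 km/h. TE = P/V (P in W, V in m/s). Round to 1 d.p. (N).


Convert: P = 3717 kW = 3717000 W
V = 69 / 3.6 = 19.1667 m/s
TE = 3717000 / 19.1667
TE = 193930.4 N

193930.4


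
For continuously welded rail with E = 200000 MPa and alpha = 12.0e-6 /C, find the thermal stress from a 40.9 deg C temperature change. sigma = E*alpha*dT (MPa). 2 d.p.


sigma = E * alpha * dT
sigma = 200000 * 12.0e-6 * 40.9
sigma = 2.4 * 40.9
sigma = 98.16 MPa

98.16


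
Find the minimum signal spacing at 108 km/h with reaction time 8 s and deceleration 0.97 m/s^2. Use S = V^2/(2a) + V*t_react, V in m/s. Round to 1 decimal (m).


V = 108 / 3.6 = 30.0 m/s
Braking distance = 30.0^2 / (2*0.97) = 463.9175 m
Sighting distance = 30.0 * 8 = 240.0 m
S = 463.9175 + 240.0 = 703.9 m

703.9


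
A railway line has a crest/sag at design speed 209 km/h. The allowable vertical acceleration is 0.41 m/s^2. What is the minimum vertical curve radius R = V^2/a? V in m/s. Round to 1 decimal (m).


Convert speed: V = 209 / 3.6 = 58.0556 m/s
V^2 = 3370.4475 m^2/s^2
R_v = 3370.4475 / 0.41
R_v = 8220.6 m

8220.6


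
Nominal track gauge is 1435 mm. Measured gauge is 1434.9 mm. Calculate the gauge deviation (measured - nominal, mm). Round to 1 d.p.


Deviation = measured - nominal
Deviation = 1434.9 - 1435
Deviation = -0.1 mm

-0.1


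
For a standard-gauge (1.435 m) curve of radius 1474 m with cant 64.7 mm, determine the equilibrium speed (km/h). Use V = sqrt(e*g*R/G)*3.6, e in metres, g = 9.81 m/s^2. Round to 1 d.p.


Convert cant: e = 64.7 mm = 0.0647 m
V_ms = sqrt(0.0647 * 9.81 * 1474 / 1.435)
V_ms = sqrt(651.956877) = 25.5334 m/s
V = 25.5334 * 3.6 = 91.9 km/h

91.9


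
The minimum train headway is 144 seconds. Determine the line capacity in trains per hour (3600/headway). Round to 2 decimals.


Capacity = 3600 / headway
Capacity = 3600 / 144
Capacity = 25.00 trains/hour

25.00


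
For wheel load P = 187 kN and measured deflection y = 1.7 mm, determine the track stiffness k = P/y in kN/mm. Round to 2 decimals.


Track stiffness k = P / y
k = 187 / 1.7
k = 110.00 kN/mm

110.00


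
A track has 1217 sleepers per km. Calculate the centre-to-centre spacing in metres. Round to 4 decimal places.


Spacing = 1000 m / number of sleepers
Spacing = 1000 / 1217
Spacing = 0.8217 m

0.8217


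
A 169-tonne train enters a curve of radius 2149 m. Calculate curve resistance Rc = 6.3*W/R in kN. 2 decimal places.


Rc = 6.3 * W / R
Rc = 6.3 * 169 / 2149
Rc = 1064.7 / 2149
Rc = 0.50 kN

0.50


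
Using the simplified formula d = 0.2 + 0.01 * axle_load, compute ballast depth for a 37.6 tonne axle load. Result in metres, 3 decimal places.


d = 0.2 + 0.01 * 37.6
d = 0.2 + 0.376
d = 0.576 m

0.576


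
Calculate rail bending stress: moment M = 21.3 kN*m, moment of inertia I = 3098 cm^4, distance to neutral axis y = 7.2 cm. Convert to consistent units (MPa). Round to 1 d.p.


Convert units:
M = 21.3 kN*m = 21300000 N*mm
y = 7.2 cm = 72 mm
I = 3098 cm^4 = 30980000 mm^4
sigma = 21300000 * 72 / 30980000
sigma = 49.5 MPa

49.5


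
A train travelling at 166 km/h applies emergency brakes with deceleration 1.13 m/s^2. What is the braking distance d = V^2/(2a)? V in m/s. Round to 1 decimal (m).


Convert speed: V = 166 / 3.6 = 46.1111 m/s
V^2 = 2126.2346
d = 2126.2346 / (2 * 1.13)
d = 2126.2346 / 2.26
d = 940.8 m

940.8


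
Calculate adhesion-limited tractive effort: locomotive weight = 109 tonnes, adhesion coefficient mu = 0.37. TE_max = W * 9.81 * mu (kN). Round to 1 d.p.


TE_max = W * g * mu
TE_max = 109 * 9.81 * 0.37
TE_max = 1069.29 * 0.37
TE_max = 395.6 kN

395.6


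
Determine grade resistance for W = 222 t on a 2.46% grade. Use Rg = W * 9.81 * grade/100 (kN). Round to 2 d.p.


Rg = W * 9.81 * grade / 100
Rg = 222 * 9.81 * 2.46 / 100
Rg = 2177.82 * 0.0246
Rg = 53.57 kN

53.57


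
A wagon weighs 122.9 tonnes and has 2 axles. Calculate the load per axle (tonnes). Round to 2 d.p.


Load per axle = total weight / number of axles
Load = 122.9 / 2
Load = 61.45 tonnes

61.45


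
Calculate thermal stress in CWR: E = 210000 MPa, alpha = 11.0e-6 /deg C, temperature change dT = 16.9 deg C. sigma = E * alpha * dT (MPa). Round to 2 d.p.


sigma = E * alpha * dT
sigma = 210000 * 11.0e-6 * 16.9
sigma = 2.31 * 16.9
sigma = 39.04 MPa

39.04


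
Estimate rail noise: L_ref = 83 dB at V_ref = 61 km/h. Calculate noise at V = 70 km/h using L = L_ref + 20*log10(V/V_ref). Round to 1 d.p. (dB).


V/V_ref = 70 / 61 = 1.147541
log10(1.147541) = 0.059768
20 * 0.059768 = 1.1954
L = 83 + 1.1954 = 84.2 dB

84.2


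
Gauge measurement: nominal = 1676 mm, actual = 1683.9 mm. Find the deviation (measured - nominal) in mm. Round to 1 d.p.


Deviation = measured - nominal
Deviation = 1683.9 - 1676
Deviation = 7.9 mm

7.9


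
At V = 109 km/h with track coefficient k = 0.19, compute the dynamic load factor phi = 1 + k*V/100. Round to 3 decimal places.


phi = 1 + k * V / 100
phi = 1 + 0.19 * 109 / 100
phi = 1 + 0.2071
phi = 1.207

1.207


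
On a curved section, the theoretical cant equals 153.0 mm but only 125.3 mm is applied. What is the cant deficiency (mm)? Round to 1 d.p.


Cant deficiency = equilibrium cant - actual cant
CD = 153.0 - 125.3
CD = 27.7 mm

27.7


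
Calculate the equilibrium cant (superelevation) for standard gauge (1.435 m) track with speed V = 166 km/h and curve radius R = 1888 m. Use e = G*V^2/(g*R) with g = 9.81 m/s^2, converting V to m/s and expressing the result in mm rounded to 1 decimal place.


Convert speed: V = 166 / 3.6 = 46.1111 m/s
Apply formula: e = 1.435 * 46.1111^2 / (9.81 * 1888)
e = 1.435 * 2126.2346 / 18521.28
e = 0.164737 m = 164.7 mm

164.7


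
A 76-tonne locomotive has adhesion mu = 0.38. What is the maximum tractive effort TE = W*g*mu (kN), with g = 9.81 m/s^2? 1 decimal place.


TE_max = W * g * mu
TE_max = 76 * 9.81 * 0.38
TE_max = 745.56 * 0.38
TE_max = 283.3 kN

283.3


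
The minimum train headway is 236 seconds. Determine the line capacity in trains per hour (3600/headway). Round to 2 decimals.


Capacity = 3600 / headway
Capacity = 3600 / 236
Capacity = 15.25 trains/hour

15.25


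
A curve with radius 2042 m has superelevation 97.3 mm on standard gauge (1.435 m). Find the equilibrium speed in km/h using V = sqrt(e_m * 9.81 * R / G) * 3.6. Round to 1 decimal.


Convert cant: e = 97.3 mm = 0.0973 m
V_ms = sqrt(0.0973 * 9.81 * 2042 / 1.435)
V_ms = sqrt(1358.268673) = 36.8547 m/s
V = 36.8547 * 3.6 = 132.7 km/h

132.7


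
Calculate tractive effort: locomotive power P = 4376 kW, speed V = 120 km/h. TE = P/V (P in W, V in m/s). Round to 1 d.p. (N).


Convert: P = 4376 kW = 4376000 W
V = 120 / 3.6 = 33.3333 m/s
TE = 4376000 / 33.3333
TE = 131280.0 N

131280.0


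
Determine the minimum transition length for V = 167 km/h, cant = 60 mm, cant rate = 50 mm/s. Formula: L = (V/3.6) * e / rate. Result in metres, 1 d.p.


Convert speed: V = 167 / 3.6 = 46.3889 m/s
L = 46.3889 * 60 / 50
L = 2783.3333 / 50
L = 55.7 m

55.7


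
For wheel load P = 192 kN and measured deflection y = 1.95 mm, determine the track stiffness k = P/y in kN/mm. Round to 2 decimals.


Track stiffness k = P / y
k = 192 / 1.95
k = 98.46 kN/mm

98.46


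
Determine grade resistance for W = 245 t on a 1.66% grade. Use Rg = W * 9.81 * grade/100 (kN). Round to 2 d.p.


Rg = W * 9.81 * grade / 100
Rg = 245 * 9.81 * 1.66 / 100
Rg = 2403.45 * 0.0166
Rg = 39.90 kN

39.90


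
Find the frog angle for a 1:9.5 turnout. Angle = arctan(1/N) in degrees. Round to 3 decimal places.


1/N = 1/9.5 = 0.105263
angle = arctan(0.105263) = 0.104877 rad
angle = 0.104877 * 180/pi = 6.009 degrees

6.009


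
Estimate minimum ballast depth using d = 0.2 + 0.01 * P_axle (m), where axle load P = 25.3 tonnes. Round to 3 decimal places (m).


d = 0.2 + 0.01 * 25.3
d = 0.2 + 0.253
d = 0.453 m

0.453


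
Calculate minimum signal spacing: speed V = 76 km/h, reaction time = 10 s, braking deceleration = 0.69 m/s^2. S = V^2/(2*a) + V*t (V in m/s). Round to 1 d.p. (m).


V = 76 / 3.6 = 21.1111 m/s
Braking distance = 21.1111^2 / (2*0.69) = 322.9558 m
Sighting distance = 21.1111 * 10 = 211.1111 m
S = 322.9558 + 211.1111 = 534.1 m

534.1


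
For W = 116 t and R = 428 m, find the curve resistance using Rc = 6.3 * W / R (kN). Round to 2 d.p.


Rc = 6.3 * W / R
Rc = 6.3 * 116 / 428
Rc = 730.8 / 428
Rc = 1.71 kN

1.71


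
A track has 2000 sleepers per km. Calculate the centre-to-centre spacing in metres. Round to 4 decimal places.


Spacing = 1000 m / number of sleepers
Spacing = 1000 / 2000
Spacing = 0.5000 m

0.5000


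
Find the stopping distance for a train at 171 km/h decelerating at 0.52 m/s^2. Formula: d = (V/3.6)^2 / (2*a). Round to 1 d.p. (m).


Convert speed: V = 171 / 3.6 = 47.5 m/s
V^2 = 2256.25
d = 2256.25 / (2 * 0.52)
d = 2256.25 / 1.04
d = 2169.5 m

2169.5


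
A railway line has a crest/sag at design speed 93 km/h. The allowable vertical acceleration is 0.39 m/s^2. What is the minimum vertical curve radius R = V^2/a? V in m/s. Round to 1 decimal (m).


Convert speed: V = 93 / 3.6 = 25.8333 m/s
V^2 = 667.3611 m^2/s^2
R_v = 667.3611 / 0.39
R_v = 1711.2 m

1711.2


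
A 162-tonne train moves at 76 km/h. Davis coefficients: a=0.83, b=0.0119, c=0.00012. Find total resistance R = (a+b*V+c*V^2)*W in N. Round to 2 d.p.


b*V = 0.0119 * 76 = 0.9044
c*V^2 = 0.00012 * 5776 = 0.69312
R_per_t = 0.83 + 0.9044 + 0.69312 = 2.42752 N/t
R_total = 2.42752 * 162 = 393.26 N

393.26


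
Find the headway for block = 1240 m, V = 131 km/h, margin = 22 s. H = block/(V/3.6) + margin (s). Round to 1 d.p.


V = 131 / 3.6 = 36.3889 m/s
Block traversal time = 1240 / 36.3889 = 34.0763 s
Headway = 34.0763 + 22
Headway = 56.1 s

56.1


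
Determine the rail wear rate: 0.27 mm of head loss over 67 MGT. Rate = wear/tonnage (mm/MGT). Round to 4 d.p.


Wear rate = total wear / cumulative tonnage
Rate = 0.27 / 67
Rate = 0.0040 mm/MGT

0.0040


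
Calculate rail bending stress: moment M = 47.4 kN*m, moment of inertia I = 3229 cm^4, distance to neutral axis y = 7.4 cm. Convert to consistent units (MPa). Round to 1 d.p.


Convert units:
M = 47.4 kN*m = 47400000 N*mm
y = 7.4 cm = 74 mm
I = 3229 cm^4 = 32290000 mm^4
sigma = 47400000 * 74 / 32290000
sigma = 108.6 MPa

108.6


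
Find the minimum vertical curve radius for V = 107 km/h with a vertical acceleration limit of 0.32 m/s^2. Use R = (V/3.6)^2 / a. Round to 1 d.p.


Convert speed: V = 107 / 3.6 = 29.7222 m/s
V^2 = 883.4105 m^2/s^2
R_v = 883.4105 / 0.32
R_v = 2760.7 m

2760.7


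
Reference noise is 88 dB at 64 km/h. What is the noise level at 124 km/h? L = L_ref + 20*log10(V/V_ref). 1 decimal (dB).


V/V_ref = 124 / 64 = 1.9375
log10(1.9375) = 0.287242
20 * 0.287242 = 5.7448
L = 88 + 5.7448 = 93.7 dB

93.7


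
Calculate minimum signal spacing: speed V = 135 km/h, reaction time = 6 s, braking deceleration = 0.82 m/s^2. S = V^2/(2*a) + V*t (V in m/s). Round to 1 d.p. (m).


V = 135 / 3.6 = 37.5 m/s
Braking distance = 37.5^2 / (2*0.82) = 857.4695 m
Sighting distance = 37.5 * 6 = 225.0 m
S = 857.4695 + 225.0 = 1082.5 m

1082.5


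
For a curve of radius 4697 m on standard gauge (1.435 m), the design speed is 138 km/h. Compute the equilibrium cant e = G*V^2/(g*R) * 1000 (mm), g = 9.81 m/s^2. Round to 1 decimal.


Convert speed: V = 138 / 3.6 = 38.3333 m/s
Apply formula: e = 1.435 * 38.3333^2 / (9.81 * 4697)
e = 1.435 * 1469.4444 / 46077.57
e = 0.045763 m = 45.8 mm

45.8


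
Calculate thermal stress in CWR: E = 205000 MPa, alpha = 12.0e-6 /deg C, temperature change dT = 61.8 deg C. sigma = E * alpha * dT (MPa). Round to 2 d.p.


sigma = E * alpha * dT
sigma = 205000 * 12.0e-6 * 61.8
sigma = 2.46 * 61.8
sigma = 152.03 MPa

152.03


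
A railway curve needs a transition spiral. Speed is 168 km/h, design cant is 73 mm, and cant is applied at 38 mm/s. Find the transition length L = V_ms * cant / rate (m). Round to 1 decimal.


Convert speed: V = 168 / 3.6 = 46.6667 m/s
L = 46.6667 * 73 / 38
L = 3406.6667 / 38
L = 89.6 m

89.6


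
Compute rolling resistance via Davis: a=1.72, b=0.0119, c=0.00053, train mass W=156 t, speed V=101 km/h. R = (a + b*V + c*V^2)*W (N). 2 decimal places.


b*V = 0.0119 * 101 = 1.2019
c*V^2 = 0.00053 * 10201 = 5.40653
R_per_t = 1.72 + 1.2019 + 5.40653 = 8.32843 N/t
R_total = 8.32843 * 156 = 1299.24 N

1299.24


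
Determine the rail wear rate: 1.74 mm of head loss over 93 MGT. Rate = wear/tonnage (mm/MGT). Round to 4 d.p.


Wear rate = total wear / cumulative tonnage
Rate = 1.74 / 93
Rate = 0.0187 mm/MGT

0.0187


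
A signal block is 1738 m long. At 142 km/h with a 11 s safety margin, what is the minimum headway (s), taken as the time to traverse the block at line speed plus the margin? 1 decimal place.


V = 142 / 3.6 = 39.4444 m/s
Block traversal time = 1738 / 39.4444 = 44.062 s
Headway = 44.062 + 11
Headway = 55.1 s

55.1


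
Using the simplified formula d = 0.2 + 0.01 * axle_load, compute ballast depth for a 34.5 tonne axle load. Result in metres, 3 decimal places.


d = 0.2 + 0.01 * 34.5
d = 0.2 + 0.345
d = 0.545 m

0.545


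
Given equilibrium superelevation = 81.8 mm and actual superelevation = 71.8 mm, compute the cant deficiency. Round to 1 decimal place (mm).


Cant deficiency = equilibrium cant - actual cant
CD = 81.8 - 71.8
CD = 10.0 mm

10.0


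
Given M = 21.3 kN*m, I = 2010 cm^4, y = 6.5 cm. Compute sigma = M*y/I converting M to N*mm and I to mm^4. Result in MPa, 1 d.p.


Convert units:
M = 21.3 kN*m = 21300000 N*mm
y = 6.5 cm = 65 mm
I = 2010 cm^4 = 20100000 mm^4
sigma = 21300000 * 65 / 20100000
sigma = 68.9 MPa

68.9


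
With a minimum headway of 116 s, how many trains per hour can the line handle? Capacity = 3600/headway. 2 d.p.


Capacity = 3600 / headway
Capacity = 3600 / 116
Capacity = 31.03 trains/hour

31.03


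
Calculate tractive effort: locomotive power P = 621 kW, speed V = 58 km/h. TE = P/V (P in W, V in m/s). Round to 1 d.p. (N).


Convert: P = 621 kW = 621000 W
V = 58 / 3.6 = 16.1111 m/s
TE = 621000 / 16.1111
TE = 38544.8 N

38544.8


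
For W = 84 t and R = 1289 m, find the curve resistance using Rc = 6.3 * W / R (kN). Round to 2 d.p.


Rc = 6.3 * W / R
Rc = 6.3 * 84 / 1289
Rc = 529.2 / 1289
Rc = 0.41 kN

0.41


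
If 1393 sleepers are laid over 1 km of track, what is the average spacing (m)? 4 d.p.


Spacing = 1000 m / number of sleepers
Spacing = 1000 / 1393
Spacing = 0.7179 m

0.7179


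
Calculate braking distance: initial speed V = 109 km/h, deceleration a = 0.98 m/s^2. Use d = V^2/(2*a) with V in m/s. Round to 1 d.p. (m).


Convert speed: V = 109 / 3.6 = 30.2778 m/s
V^2 = 916.7438
d = 916.7438 / (2 * 0.98)
d = 916.7438 / 1.96
d = 467.7 m

467.7


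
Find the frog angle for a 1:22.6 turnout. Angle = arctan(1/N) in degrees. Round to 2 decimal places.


1/N = 1/22.6 = 0.044248
angle = arctan(0.044248) = 0.044219 rad
angle = 0.044219 * 180/pi = 2.53 degrees

2.53


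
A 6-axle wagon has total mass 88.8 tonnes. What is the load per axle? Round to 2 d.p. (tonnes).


Load per axle = total weight / number of axles
Load = 88.8 / 6
Load = 14.80 tonnes

14.80


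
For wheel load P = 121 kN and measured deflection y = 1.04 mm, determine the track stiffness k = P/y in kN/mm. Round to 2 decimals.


Track stiffness k = P / y
k = 121 / 1.04
k = 116.35 kN/mm

116.35


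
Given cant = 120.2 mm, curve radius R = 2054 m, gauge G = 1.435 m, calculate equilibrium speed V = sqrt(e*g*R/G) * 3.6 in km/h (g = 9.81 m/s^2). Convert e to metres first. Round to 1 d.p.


Convert cant: e = 120.2 mm = 0.1202 m
V_ms = sqrt(0.1202 * 9.81 * 2054 / 1.435)
V_ms = sqrt(1687.804006) = 41.0829 m/s
V = 41.0829 * 3.6 = 147.9 km/h

147.9


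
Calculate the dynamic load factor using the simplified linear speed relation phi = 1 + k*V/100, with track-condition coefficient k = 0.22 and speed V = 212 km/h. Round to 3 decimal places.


phi = 1 + k * V / 100
phi = 1 + 0.22 * 212 / 100
phi = 1 + 0.4664
phi = 1.466

1.466


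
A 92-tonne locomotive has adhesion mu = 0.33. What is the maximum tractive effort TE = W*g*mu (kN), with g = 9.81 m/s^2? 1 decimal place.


TE_max = W * g * mu
TE_max = 92 * 9.81 * 0.33
TE_max = 902.52 * 0.33
TE_max = 297.8 kN

297.8


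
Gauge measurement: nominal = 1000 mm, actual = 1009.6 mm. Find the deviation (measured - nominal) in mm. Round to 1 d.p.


Deviation = measured - nominal
Deviation = 1009.6 - 1000
Deviation = 9.6 mm

9.6


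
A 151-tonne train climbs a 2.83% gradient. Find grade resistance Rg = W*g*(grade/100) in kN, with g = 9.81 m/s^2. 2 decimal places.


Rg = W * 9.81 * grade / 100
Rg = 151 * 9.81 * 2.83 / 100
Rg = 1481.31 * 0.0283
Rg = 41.92 kN

41.92


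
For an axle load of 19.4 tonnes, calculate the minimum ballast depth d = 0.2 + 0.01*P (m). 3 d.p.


d = 0.2 + 0.01 * 19.4
d = 0.2 + 0.194
d = 0.394 m

0.394


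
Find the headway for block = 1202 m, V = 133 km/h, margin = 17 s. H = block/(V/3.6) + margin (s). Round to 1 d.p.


V = 133 / 3.6 = 36.9444 m/s
Block traversal time = 1202 / 36.9444 = 32.5353 s
Headway = 32.5353 + 17
Headway = 49.5 s

49.5


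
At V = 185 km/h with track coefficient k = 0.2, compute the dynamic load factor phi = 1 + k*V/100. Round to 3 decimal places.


phi = 1 + k * V / 100
phi = 1 + 0.2 * 185 / 100
phi = 1 + 0.37
phi = 1.370

1.370


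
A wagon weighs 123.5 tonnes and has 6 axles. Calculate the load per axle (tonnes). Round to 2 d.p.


Load per axle = total weight / number of axles
Load = 123.5 / 6
Load = 20.58 tonnes

20.58


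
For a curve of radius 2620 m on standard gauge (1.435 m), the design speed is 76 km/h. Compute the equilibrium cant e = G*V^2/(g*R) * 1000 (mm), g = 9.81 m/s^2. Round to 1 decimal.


Convert speed: V = 76 / 3.6 = 21.1111 m/s
Apply formula: e = 1.435 * 21.1111^2 / (9.81 * 2620)
e = 1.435 * 445.679 / 25702.2
e = 0.024883 m = 24.9 mm

24.9


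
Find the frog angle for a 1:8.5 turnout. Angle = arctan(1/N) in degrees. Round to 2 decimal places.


1/N = 1/8.5 = 0.117647
angle = arctan(0.117647) = 0.117109 rad
angle = 0.117109 * 180/pi = 6.71 degrees

6.71


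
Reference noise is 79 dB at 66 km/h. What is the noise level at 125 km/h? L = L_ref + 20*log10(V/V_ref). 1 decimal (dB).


V/V_ref = 125 / 66 = 1.893939
log10(1.893939) = 0.277366
20 * 0.277366 = 5.5473
L = 79 + 5.5473 = 84.5 dB

84.5


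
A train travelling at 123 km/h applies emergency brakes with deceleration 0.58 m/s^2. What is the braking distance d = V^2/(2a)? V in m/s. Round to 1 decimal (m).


Convert speed: V = 123 / 3.6 = 34.1667 m/s
V^2 = 1167.3611
d = 1167.3611 / (2 * 0.58)
d = 1167.3611 / 1.16
d = 1006.3 m

1006.3


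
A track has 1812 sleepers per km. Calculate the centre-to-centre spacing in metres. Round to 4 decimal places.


Spacing = 1000 m / number of sleepers
Spacing = 1000 / 1812
Spacing = 0.5519 m

0.5519


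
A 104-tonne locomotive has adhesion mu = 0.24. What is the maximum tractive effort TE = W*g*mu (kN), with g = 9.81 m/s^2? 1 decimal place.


TE_max = W * g * mu
TE_max = 104 * 9.81 * 0.24
TE_max = 1020.24 * 0.24
TE_max = 244.9 kN

244.9
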